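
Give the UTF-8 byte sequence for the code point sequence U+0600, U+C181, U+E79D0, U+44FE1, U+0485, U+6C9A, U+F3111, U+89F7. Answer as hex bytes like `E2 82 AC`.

D8 80 EC 86 81 F3 A7 A7 90 F1 84 BF A1 D2 85 E6 B2 9A F3 B3 84 91 E8 A7 B7

U+0600: 2-byte form → D8 80.
U+C181: 3-byte form → EC 86 81.
U+E79D0: 4-byte form → F3 A7 A7 90.
U+44FE1: 4-byte form → F1 84 BF A1.
U+0485: 2-byte form → D2 85.
U+6C9A: 3-byte form → E6 B2 9A.
U+F3111: 4-byte form → F3 B3 84 91.
U+89F7: 3-byte form → E8 A7 B7.
Concatenated (25 bytes): D8 80 EC 86 81 F3 A7 A7 90 F1 84 BF A1 D2 85 E6 B2 9A F3 B3 84 91 E8 A7 B7.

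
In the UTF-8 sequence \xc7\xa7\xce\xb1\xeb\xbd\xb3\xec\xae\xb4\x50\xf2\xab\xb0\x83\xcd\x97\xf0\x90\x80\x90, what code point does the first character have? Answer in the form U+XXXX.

U+01E7

Offset 0: leading byte 0xC7 = 11000111 → 2-byte char #1 = C7 A7.
Leading byte 0xC7 = 11000111 matches 110xxxxx → 2-byte sequence.
Byte 1: 0xC7 = 11000111, payload 00111 (5 bits).
Byte 2: 0xA7 = 10100111 (10xxxxxx ✓), payload 100111.
Concatenate: 00111100111 = 0x1E7 (11 bits → U+01E7).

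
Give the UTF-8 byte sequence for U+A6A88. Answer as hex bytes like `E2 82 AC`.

F2 A6 AA 88

U+A6A88 = 0xA6A88 = 682632 decimal. In range U+10000–U+10FFFF → 4-byte form: 11110xxx 10xxxxxx 10xxxxxx 10xxxxxx.
Binary (21 bits): 010100110101010001000.
Split 3+6+6+6: 010 | 100110 | 101010 | 001000.
Byte 1: 11110010 = 0xF2.
Byte 2: 10100110 = 0xA6.
Byte 3: 10101010 = 0xAA.
Byte 4: 10001000 = 0x88.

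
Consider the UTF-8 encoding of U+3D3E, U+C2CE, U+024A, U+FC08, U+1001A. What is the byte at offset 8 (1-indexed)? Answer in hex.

1-indexed offset 8 is 0-indexed offset 7.
U+3D3E → 3-byte form E3 B4 BE at offsets 0–2.
U+C2CE → 3-byte form EC 8B 8E at offsets 3–5.
U+024A → 2-byte form C9 8A at offsets 6–7.
Offset 7 falls in char 3's range; it's byte 2 of C9 8A = 0x8A.

0x8A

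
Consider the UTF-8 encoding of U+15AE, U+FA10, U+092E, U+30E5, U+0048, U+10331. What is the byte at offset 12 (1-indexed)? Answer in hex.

0xA5

1-indexed offset 12 is 0-indexed offset 11.
U+15AE → 3-byte form E1 96 AE at offsets 0–2.
U+FA10 → 3-byte form EF A8 90 at offsets 3–5.
U+092E → 3-byte form E0 A4 AE at offsets 6–8.
U+30E5 → 3-byte form E3 83 A5 at offsets 9–11.
Offset 11 falls in char 4's range; it's byte 3 of E3 83 A5 = 0xA5.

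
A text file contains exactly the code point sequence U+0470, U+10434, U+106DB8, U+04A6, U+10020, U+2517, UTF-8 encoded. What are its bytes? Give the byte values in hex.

U+0470: 2-byte form → D1 B0.
U+10434: 4-byte form → F0 90 90 B4.
U+106DB8: 4-byte form → F4 86 B6 B8.
U+04A6: 2-byte form → D2 A6.
U+10020: 4-byte form → F0 90 80 A0.
U+2517: 3-byte form → E2 94 97.
Concatenated (19 bytes): D1 B0 F0 90 90 B4 F4 86 B6 B8 D2 A6 F0 90 80 A0 E2 94 97.

D1 B0 F0 90 90 B4 F4 86 B6 B8 D2 A6 F0 90 80 A0 E2 94 97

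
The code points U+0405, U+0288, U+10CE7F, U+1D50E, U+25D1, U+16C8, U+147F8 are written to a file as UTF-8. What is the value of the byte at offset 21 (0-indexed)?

U+0405 → 2-byte form D0 85 at offsets 0–1.
U+0288 → 2-byte form CA 88 at offsets 2–3.
U+10CE7F → 4-byte form F4 8C B9 BF at offsets 4–7.
U+1D50E → 4-byte form F0 9D 94 8E at offsets 8–11.
U+25D1 → 3-byte form E2 97 91 at offsets 12–14.
U+16C8 → 3-byte form E1 9B 88 at offsets 15–17.
U+147F8 → 4-byte form F0 94 9F B8 at offsets 18–21.
Offset 21 falls in char 7's range; it's byte 4 of F0 94 9F B8 = 0xB8.

0xB8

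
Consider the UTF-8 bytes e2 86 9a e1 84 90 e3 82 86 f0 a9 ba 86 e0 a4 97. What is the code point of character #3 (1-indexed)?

U+3086

Offset 0: leading byte 0xE2 = 11100010 → 3-byte char #1 = E2 86 9A.
Offset 3: leading byte 0xE1 = 11100001 → 3-byte char #2 = E1 84 90.
Offset 6: leading byte 0xE3 = 11100011 → 3-byte char #3 = E3 82 86.
Leading byte 0xE3 = 11100011 matches 1110xxxx → 3-byte sequence.
Byte 1: 0xE3 = 11100011, payload 0011 (4 bits).
Byte 2: 0x82 = 10000010 (10xxxxxx ✓), payload 000010.
Byte 3: 0x86 = 10000110 (10xxxxxx ✓), payload 000110.
Concatenate: 0011000010000110 = 0x3086 (16 bits → U+3086).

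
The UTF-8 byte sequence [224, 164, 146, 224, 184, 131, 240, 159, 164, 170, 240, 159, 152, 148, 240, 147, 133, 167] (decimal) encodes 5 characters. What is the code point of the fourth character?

U+1F614

Offset 0: leading byte 0xE0 = 11100000 → 3-byte char #1 = E0 A4 92.
Offset 3: leading byte 0xE0 = 11100000 → 3-byte char #2 = E0 B8 83.
Offset 6: leading byte 0xF0 = 11110000 → 4-byte char #3 = F0 9F A4 AA.
Offset 10: leading byte 0xF0 = 11110000 → 4-byte char #4 = F0 9F 98 94.
Leading byte 0xF0 = 11110000 matches 11110xxx → 4-byte sequence.
Byte 1: 0xF0 = 11110000, payload 000 (3 bits).
Byte 2: 0x9F = 10011111 (10xxxxxx ✓), payload 011111.
Byte 3: 0x98 = 10011000 (10xxxxxx ✓), payload 011000.
Byte 4: 0x94 = 10010100 (10xxxxxx ✓), payload 010100.
Concatenate: 000011111011000010100 = 0x1F614 (21 bits → U+1F614).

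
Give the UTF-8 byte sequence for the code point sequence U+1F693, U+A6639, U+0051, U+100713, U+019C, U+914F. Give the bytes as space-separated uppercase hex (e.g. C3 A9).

F0 9F 9A 93 F2 A6 98 B9 51 F4 80 9C 93 C6 9C E9 85 8F

U+1F693: 4-byte form → F0 9F 9A 93.
U+A6639: 4-byte form → F2 A6 98 B9.
U+0051: 1-byte form → 51.
U+100713: 4-byte form → F4 80 9C 93.
U+019C: 2-byte form → C6 9C.
U+914F: 3-byte form → E9 85 8F.
Concatenated (18 bytes): F0 9F 9A 93 F2 A6 98 B9 51 F4 80 9C 93 C6 9C E9 85 8F.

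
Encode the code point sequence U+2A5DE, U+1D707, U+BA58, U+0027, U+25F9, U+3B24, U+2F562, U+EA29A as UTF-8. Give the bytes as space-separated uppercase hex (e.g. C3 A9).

U+2A5DE: 4-byte form → F0 AA 97 9E.
U+1D707: 4-byte form → F0 9D 9C 87.
U+BA58: 3-byte form → EB A9 98.
U+0027: 1-byte form → 27.
U+25F9: 3-byte form → E2 97 B9.
U+3B24: 3-byte form → E3 AC A4.
U+2F562: 4-byte form → F0 AF 95 A2.
U+EA29A: 4-byte form → F3 AA 8A 9A.
Concatenated (26 bytes): F0 AA 97 9E F0 9D 9C 87 EB A9 98 27 E2 97 B9 E3 AC A4 F0 AF 95 A2 F3 AA 8A 9A.

F0 AA 97 9E F0 9D 9C 87 EB A9 98 27 E2 97 B9 E3 AC A4 F0 AF 95 A2 F3 AA 8A 9A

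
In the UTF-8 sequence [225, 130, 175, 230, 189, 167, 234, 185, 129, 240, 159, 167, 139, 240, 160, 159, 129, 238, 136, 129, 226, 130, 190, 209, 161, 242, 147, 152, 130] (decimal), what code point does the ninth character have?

Offset 0: leading byte 0xE1 = 11100001 → 3-byte char #1 = E1 82 AF.
Offset 3: leading byte 0xE6 = 11100110 → 3-byte char #2 = E6 BD A7.
Offset 6: leading byte 0xEA = 11101010 → 3-byte char #3 = EA B9 81.
Offset 9: leading byte 0xF0 = 11110000 → 4-byte char #4 = F0 9F A7 8B.
Offset 13: leading byte 0xF0 = 11110000 → 4-byte char #5 = F0 A0 9F 81.
Offset 17: leading byte 0xEE = 11101110 → 3-byte char #6 = EE 88 81.
Offset 20: leading byte 0xE2 = 11100010 → 3-byte char #7 = E2 82 BE.
Offset 23: leading byte 0xD1 = 11010001 → 2-byte char #8 = D1 A1.
Offset 25: leading byte 0xF2 = 11110010 → 4-byte char #9 = F2 93 98 82.
Leading byte 0xF2 = 11110010 matches 11110xxx → 4-byte sequence.
Byte 1: 0xF2 = 11110010, payload 010 (3 bits).
Byte 2: 0x93 = 10010011 (10xxxxxx ✓), payload 010011.
Byte 3: 0x98 = 10011000 (10xxxxxx ✓), payload 011000.
Byte 4: 0x82 = 10000010 (10xxxxxx ✓), payload 000010.
Concatenate: 010010011011000000010 = 0x93602 (21 bits → U+93602).

U+93602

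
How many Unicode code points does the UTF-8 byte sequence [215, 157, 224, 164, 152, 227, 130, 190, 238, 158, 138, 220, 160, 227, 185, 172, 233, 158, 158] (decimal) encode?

7

Byte at offset 0: 0xD7 = 11010111 → 2-byte char (#1). Advance 2.
Byte at offset 2: 0xE0 = 11100000 → 3-byte char (#2). Advance 3.
Byte at offset 5: 0xE3 = 11100011 → 3-byte char (#3). Advance 3.
Byte at offset 8: 0xEE = 11101110 → 3-byte char (#4). Advance 3.
Byte at offset 11: 0xDC = 11011100 → 2-byte char (#5). Advance 2.
Byte at offset 13: 0xE3 = 11100011 → 3-byte char (#6). Advance 3.
Byte at offset 16: 0xE9 = 11101001 → 3-byte char (#7). Advance 3.
Reached end at offset 19 after 7 code points.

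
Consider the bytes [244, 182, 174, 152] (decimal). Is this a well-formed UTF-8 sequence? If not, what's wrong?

Leading byte 0xF4 = 11110100 → 4-byte form.
Payload = 0x136B98, which exceeds U+10FFFF, the maximum Unicode code point. (Leading bytes F5–FF, or F4 followed by ≥ 0x90, are invalid.)

invalid (encodes a value above U+10FFFF)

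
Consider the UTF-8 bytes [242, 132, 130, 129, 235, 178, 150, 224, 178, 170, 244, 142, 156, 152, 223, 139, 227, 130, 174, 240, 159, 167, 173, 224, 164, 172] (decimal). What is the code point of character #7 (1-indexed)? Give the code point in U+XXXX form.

Offset 0: leading byte 0xF2 = 11110010 → 4-byte char #1 = F2 84 82 81.
Offset 4: leading byte 0xEB = 11101011 → 3-byte char #2 = EB B2 96.
Offset 7: leading byte 0xE0 = 11100000 → 3-byte char #3 = E0 B2 AA.
Offset 10: leading byte 0xF4 = 11110100 → 4-byte char #4 = F4 8E 9C 98.
Offset 14: leading byte 0xDF = 11011111 → 2-byte char #5 = DF 8B.
Offset 16: leading byte 0xE3 = 11100011 → 3-byte char #6 = E3 82 AE.
Offset 19: leading byte 0xF0 = 11110000 → 4-byte char #7 = F0 9F A7 AD.
Leading byte 0xF0 = 11110000 matches 11110xxx → 4-byte sequence.
Byte 1: 0xF0 = 11110000, payload 000 (3 bits).
Byte 2: 0x9F = 10011111 (10xxxxxx ✓), payload 011111.
Byte 3: 0xA7 = 10100111 (10xxxxxx ✓), payload 100111.
Byte 4: 0xAD = 10101101 (10xxxxxx ✓), payload 101101.
Concatenate: 000011111100111101101 = 0x1F9ED (21 bits → U+1F9ED).

U+1F9ED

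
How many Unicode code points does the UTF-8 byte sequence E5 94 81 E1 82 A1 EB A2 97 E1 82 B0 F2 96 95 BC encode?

5

Byte at offset 0: 0xE5 = 11100101 → 3-byte char (#1). Advance 3.
Byte at offset 3: 0xE1 = 11100001 → 3-byte char (#2). Advance 3.
Byte at offset 6: 0xEB = 11101011 → 3-byte char (#3). Advance 3.
Byte at offset 9: 0xE1 = 11100001 → 3-byte char (#4). Advance 3.
Byte at offset 12: 0xF2 = 11110010 → 4-byte char (#5). Advance 4.
Reached end at offset 16 after 5 code points.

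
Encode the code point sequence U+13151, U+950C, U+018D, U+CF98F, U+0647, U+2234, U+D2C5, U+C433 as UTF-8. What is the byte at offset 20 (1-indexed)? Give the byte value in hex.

1-indexed offset 20 is 0-indexed offset 19.
U+13151 → 4-byte form F0 93 85 91 at offsets 0–3.
U+950C → 3-byte form E9 94 8C at offsets 4–6.
U+018D → 2-byte form C6 8D at offsets 7–8.
U+CF98F → 4-byte form F3 8F A6 8F at offsets 9–12.
U+0647 → 2-byte form D9 87 at offsets 13–14.
U+2234 → 3-byte form E2 88 B4 at offsets 15–17.
U+D2C5 → 3-byte form ED 8B 85 at offsets 18–20.
Offset 19 falls in char 7's range; it's byte 2 of ED 8B 85 = 0x8B.

0x8B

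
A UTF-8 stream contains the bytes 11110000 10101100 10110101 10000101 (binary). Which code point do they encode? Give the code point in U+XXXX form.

U+2CD45

Leading byte 0xF0 = 11110000 matches 11110xxx → 4-byte sequence.
Byte 1: 0xF0 = 11110000, payload 000 (3 bits).
Byte 2: 0xAC = 10101100 (10xxxxxx ✓), payload 101100.
Byte 3: 0xB5 = 10110101 (10xxxxxx ✓), payload 110101.
Byte 4: 0x85 = 10000101 (10xxxxxx ✓), payload 000101.
Concatenate: 000101100110101000101 = 0x2CD45 (21 bits → U+2CD45).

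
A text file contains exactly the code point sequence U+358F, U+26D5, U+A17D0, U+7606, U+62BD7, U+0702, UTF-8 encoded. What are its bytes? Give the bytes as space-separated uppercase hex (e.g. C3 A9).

E3 96 8F E2 9B 95 F2 A1 9F 90 E7 98 86 F1 A2 AF 97 DC 82

U+358F: 3-byte form → E3 96 8F.
U+26D5: 3-byte form → E2 9B 95.
U+A17D0: 4-byte form → F2 A1 9F 90.
U+7606: 3-byte form → E7 98 86.
U+62BD7: 4-byte form → F1 A2 AF 97.
U+0702: 2-byte form → DC 82.
Concatenated (19 bytes): E3 96 8F E2 9B 95 F2 A1 9F 90 E7 98 86 F1 A2 AF 97 DC 82.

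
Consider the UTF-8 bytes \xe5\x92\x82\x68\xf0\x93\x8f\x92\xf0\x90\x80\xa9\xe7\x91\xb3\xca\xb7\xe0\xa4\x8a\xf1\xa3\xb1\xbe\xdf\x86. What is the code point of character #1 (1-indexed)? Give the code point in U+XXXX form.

Offset 0: leading byte 0xE5 = 11100101 → 3-byte char #1 = E5 92 82.
Leading byte 0xE5 = 11100101 matches 1110xxxx → 3-byte sequence.
Byte 1: 0xE5 = 11100101, payload 0101 (4 bits).
Byte 2: 0x92 = 10010010 (10xxxxxx ✓), payload 010010.
Byte 3: 0x82 = 10000010 (10xxxxxx ✓), payload 000010.
Concatenate: 0101010010000010 = 0x5482 (16 bits → U+5482).

U+5482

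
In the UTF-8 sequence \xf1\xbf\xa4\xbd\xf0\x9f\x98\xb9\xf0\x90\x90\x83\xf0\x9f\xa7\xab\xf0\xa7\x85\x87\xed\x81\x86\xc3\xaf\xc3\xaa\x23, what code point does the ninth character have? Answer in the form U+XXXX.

U+0023

Offset 0: leading byte 0xF1 = 11110001 → 4-byte char #1 = F1 BF A4 BD.
Offset 4: leading byte 0xF0 = 11110000 → 4-byte char #2 = F0 9F 98 B9.
Offset 8: leading byte 0xF0 = 11110000 → 4-byte char #3 = F0 90 90 83.
Offset 12: leading byte 0xF0 = 11110000 → 4-byte char #4 = F0 9F A7 AB.
Offset 16: leading byte 0xF0 = 11110000 → 4-byte char #5 = F0 A7 85 87.
Offset 20: leading byte 0xED = 11101101 → 3-byte char #6 = ED 81 86.
Offset 23: leading byte 0xC3 = 11000011 → 2-byte char #7 = C3 AF.
Offset 25: leading byte 0xC3 = 11000011 → 2-byte char #8 = C3 AA.
Offset 27: leading byte 0x23 = 00100011 → 1-byte char #9 = 23.
Leading byte 0x23 = 00100011 matches 0xxxxxxx → 1-byte sequence.
Byte 1: 0x23 = 00100011, payload 0100011 (7 bits).
Concatenate: 0100011 = 0x23 (7 bits → U+0023).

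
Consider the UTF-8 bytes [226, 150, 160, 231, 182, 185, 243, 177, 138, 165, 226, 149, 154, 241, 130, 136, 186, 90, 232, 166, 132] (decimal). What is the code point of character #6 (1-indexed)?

Offset 0: leading byte 0xE2 = 11100010 → 3-byte char #1 = E2 96 A0.
Offset 3: leading byte 0xE7 = 11100111 → 3-byte char #2 = E7 B6 B9.
Offset 6: leading byte 0xF3 = 11110011 → 4-byte char #3 = F3 B1 8A A5.
Offset 10: leading byte 0xE2 = 11100010 → 3-byte char #4 = E2 95 9A.
Offset 13: leading byte 0xF1 = 11110001 → 4-byte char #5 = F1 82 88 BA.
Offset 17: leading byte 0x5A = 01011010 → 1-byte char #6 = 5A.
Leading byte 0x5A = 01011010 matches 0xxxxxxx → 1-byte sequence.
Byte 1: 0x5A = 01011010, payload 1011010 (7 bits).
Concatenate: 1011010 = 0x5A (7 bits → U+005A).

U+005A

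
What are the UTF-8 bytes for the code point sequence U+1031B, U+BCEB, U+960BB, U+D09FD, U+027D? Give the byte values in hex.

U+1031B: 4-byte form → F0 90 8C 9B.
U+BCEB: 3-byte form → EB B3 AB.
U+960BB: 4-byte form → F2 96 82 BB.
U+D09FD: 4-byte form → F3 90 A7 BD.
U+027D: 2-byte form → C9 BD.
Concatenated (17 bytes): F0 90 8C 9B EB B3 AB F2 96 82 BB F3 90 A7 BD C9 BD.

F0 90 8C 9B EB B3 AB F2 96 82 BB F3 90 A7 BD C9 BD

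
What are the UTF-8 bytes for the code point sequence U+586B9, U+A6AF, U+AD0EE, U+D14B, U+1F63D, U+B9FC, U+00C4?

F1 98 9A B9 EA 9A AF F2 AD 83 AE ED 85 8B F0 9F 98 BD EB A7 BC C3 84

U+586B9: 4-byte form → F1 98 9A B9.
U+A6AF: 3-byte form → EA 9A AF.
U+AD0EE: 4-byte form → F2 AD 83 AE.
U+D14B: 3-byte form → ED 85 8B.
U+1F63D: 4-byte form → F0 9F 98 BD.
U+B9FC: 3-byte form → EB A7 BC.
U+00C4: 2-byte form → C3 84.
Concatenated (23 bytes): F1 98 9A B9 EA 9A AF F2 AD 83 AE ED 85 8B F0 9F 98 BD EB A7 BC C3 84.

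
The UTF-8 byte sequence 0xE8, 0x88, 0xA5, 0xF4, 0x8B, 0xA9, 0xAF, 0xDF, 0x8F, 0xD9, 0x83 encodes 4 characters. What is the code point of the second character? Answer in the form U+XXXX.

U+10BA6F

Offset 0: leading byte 0xE8 = 11101000 → 3-byte char #1 = E8 88 A5.
Offset 3: leading byte 0xF4 = 11110100 → 4-byte char #2 = F4 8B A9 AF.
Leading byte 0xF4 = 11110100 matches 11110xxx → 4-byte sequence.
Byte 1: 0xF4 = 11110100, payload 100 (3 bits).
Byte 2: 0x8B = 10001011 (10xxxxxx ✓), payload 001011.
Byte 3: 0xA9 = 10101001 (10xxxxxx ✓), payload 101001.
Byte 4: 0xAF = 10101111 (10xxxxxx ✓), payload 101111.
Concatenate: 100001011101001101111 = 0x10BA6F (21 bits → U+10BA6F).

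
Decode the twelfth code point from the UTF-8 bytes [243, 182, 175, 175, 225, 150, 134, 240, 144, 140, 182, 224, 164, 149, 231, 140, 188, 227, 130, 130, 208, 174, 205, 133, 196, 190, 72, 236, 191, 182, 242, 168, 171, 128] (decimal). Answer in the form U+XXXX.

U+A8AC0

Offset 0: leading byte 0xF3 = 11110011 → 4-byte char #1 = F3 B6 AF AF.
Offset 4: leading byte 0xE1 = 11100001 → 3-byte char #2 = E1 96 86.
Offset 7: leading byte 0xF0 = 11110000 → 4-byte char #3 = F0 90 8C B6.
Offset 11: leading byte 0xE0 = 11100000 → 3-byte char #4 = E0 A4 95.
Offset 14: leading byte 0xE7 = 11100111 → 3-byte char #5 = E7 8C BC.
Offset 17: leading byte 0xE3 = 11100011 → 3-byte char #6 = E3 82 82.
Offset 20: leading byte 0xD0 = 11010000 → 2-byte char #7 = D0 AE.
Offset 22: leading byte 0xCD = 11001101 → 2-byte char #8 = CD 85.
Offset 24: leading byte 0xC4 = 11000100 → 2-byte char #9 = C4 BE.
Offset 26: leading byte 0x48 = 01001000 → 1-byte char #10 = 48.
Offset 27: leading byte 0xEC = 11101100 → 3-byte char #11 = EC BF B6.
Offset 30: leading byte 0xF2 = 11110010 → 4-byte char #12 = F2 A8 AB 80.
Leading byte 0xF2 = 11110010 matches 11110xxx → 4-byte sequence.
Byte 1: 0xF2 = 11110010, payload 010 (3 bits).
Byte 2: 0xA8 = 10101000 (10xxxxxx ✓), payload 101000.
Byte 3: 0xAB = 10101011 (10xxxxxx ✓), payload 101011.
Byte 4: 0x80 = 10000000 (10xxxxxx ✓), payload 000000.
Concatenate: 010101000101011000000 = 0xA8AC0 (21 bits → U+A8AC0).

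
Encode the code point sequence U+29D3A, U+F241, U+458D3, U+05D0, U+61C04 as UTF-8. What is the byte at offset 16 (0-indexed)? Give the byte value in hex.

U+29D3A → 4-byte form F0 A9 B4 BA at offsets 0–3.
U+F241 → 3-byte form EF 89 81 at offsets 4–6.
U+458D3 → 4-byte form F1 85 A3 93 at offsets 7–10.
U+05D0 → 2-byte form D7 90 at offsets 11–12.
U+61C04 → 4-byte form F1 A1 B0 84 at offsets 13–16.
Offset 16 falls in char 5's range; it's byte 4 of F1 A1 B0 84 = 0x84.

0x84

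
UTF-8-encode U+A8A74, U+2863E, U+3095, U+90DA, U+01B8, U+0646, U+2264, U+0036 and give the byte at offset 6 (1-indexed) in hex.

0xA8

1-indexed offset 6 is 0-indexed offset 5.
U+A8A74 → 4-byte form F2 A8 A9 B4 at offsets 0–3.
U+2863E → 4-byte form F0 A8 98 BE at offsets 4–7.
Offset 5 falls in char 2's range; it's byte 2 of F0 A8 98 BE = 0xA8.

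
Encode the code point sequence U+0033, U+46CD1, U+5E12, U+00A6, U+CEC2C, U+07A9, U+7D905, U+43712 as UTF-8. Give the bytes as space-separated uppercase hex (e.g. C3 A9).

33 F1 86 B3 91 E5 B8 92 C2 A6 F3 8E B0 AC DE A9 F1 BD A4 85 F1 83 9C 92

U+0033: 1-byte form → 33.
U+46CD1: 4-byte form → F1 86 B3 91.
U+5E12: 3-byte form → E5 B8 92.
U+00A6: 2-byte form → C2 A6.
U+CEC2C: 4-byte form → F3 8E B0 AC.
U+07A9: 2-byte form → DE A9.
U+7D905: 4-byte form → F1 BD A4 85.
U+43712: 4-byte form → F1 83 9C 92.
Concatenated (24 bytes): 33 F1 86 B3 91 E5 B8 92 C2 A6 F3 8E B0 AC DE A9 F1 BD A4 85 F1 83 9C 92.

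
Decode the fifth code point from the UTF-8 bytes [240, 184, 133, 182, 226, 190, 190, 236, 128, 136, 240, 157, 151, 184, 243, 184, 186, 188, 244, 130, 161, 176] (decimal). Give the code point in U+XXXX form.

U+F8EBC

Offset 0: leading byte 0xF0 = 11110000 → 4-byte char #1 = F0 B8 85 B6.
Offset 4: leading byte 0xE2 = 11100010 → 3-byte char #2 = E2 BE BE.
Offset 7: leading byte 0xEC = 11101100 → 3-byte char #3 = EC 80 88.
Offset 10: leading byte 0xF0 = 11110000 → 4-byte char #4 = F0 9D 97 B8.
Offset 14: leading byte 0xF3 = 11110011 → 4-byte char #5 = F3 B8 BA BC.
Leading byte 0xF3 = 11110011 matches 11110xxx → 4-byte sequence.
Byte 1: 0xF3 = 11110011, payload 011 (3 bits).
Byte 2: 0xB8 = 10111000 (10xxxxxx ✓), payload 111000.
Byte 3: 0xBA = 10111010 (10xxxxxx ✓), payload 111010.
Byte 4: 0xBC = 10111100 (10xxxxxx ✓), payload 111100.
Concatenate: 011111000111010111100 = 0xF8EBC (21 bits → U+F8EBC).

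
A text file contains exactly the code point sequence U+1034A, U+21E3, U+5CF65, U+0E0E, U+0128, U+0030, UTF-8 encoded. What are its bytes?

U+1034A: 4-byte form → F0 90 8D 8A.
U+21E3: 3-byte form → E2 87 A3.
U+5CF65: 4-byte form → F1 9C BD A5.
U+0E0E: 3-byte form → E0 B8 8E.
U+0128: 2-byte form → C4 A8.
U+0030: 1-byte form → 30.
Concatenated (17 bytes): F0 90 8D 8A E2 87 A3 F1 9C BD A5 E0 B8 8E C4 A8 30.

F0 90 8D 8A E2 87 A3 F1 9C BD A5 E0 B8 8E C4 A8 30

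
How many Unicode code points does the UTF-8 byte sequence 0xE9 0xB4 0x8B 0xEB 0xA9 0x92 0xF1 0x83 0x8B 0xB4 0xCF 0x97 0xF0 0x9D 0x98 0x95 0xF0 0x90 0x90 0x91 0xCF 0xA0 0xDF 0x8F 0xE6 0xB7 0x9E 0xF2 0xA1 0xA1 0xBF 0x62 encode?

Byte at offset 0: 0xE9 = 11101001 → 3-byte char (#1). Advance 3.
Byte at offset 3: 0xEB = 11101011 → 3-byte char (#2). Advance 3.
Byte at offset 6: 0xF1 = 11110001 → 4-byte char (#3). Advance 4.
Byte at offset 10: 0xCF = 11001111 → 2-byte char (#4). Advance 2.
Byte at offset 12: 0xF0 = 11110000 → 4-byte char (#5). Advance 4.
Byte at offset 16: 0xF0 = 11110000 → 4-byte char (#6). Advance 4.
Byte at offset 20: 0xCF = 11001111 → 2-byte char (#7). Advance 2.
Byte at offset 22: 0xDF = 11011111 → 2-byte char (#8). Advance 2.
Byte at offset 24: 0xE6 = 11100110 → 3-byte char (#9). Advance 3.
Byte at offset 27: 0xF2 = 11110010 → 4-byte char (#10). Advance 4.
Byte at offset 31: 0x62 = 01100010 → 1-byte char (#11). Advance 1.
Reached end at offset 32 after 11 code points.

11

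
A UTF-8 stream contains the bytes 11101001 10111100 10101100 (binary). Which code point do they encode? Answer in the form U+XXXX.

Leading byte 0xE9 = 11101001 matches 1110xxxx → 3-byte sequence.
Byte 1: 0xE9 = 11101001, payload 1001 (4 bits).
Byte 2: 0xBC = 10111100 (10xxxxxx ✓), payload 111100.
Byte 3: 0xAC = 10101100 (10xxxxxx ✓), payload 101100.
Concatenate: 1001111100101100 = 0x9F2C (16 bits → U+9F2C).

U+9F2C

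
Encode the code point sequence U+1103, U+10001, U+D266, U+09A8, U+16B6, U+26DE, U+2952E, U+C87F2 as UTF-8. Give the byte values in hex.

E1 84 83 F0 90 80 81 ED 89 A6 E0 A6 A8 E1 9A B6 E2 9B 9E F0 A9 94 AE F3 88 9F B2

U+1103: 3-byte form → E1 84 83.
U+10001: 4-byte form → F0 90 80 81.
U+D266: 3-byte form → ED 89 A6.
U+09A8: 3-byte form → E0 A6 A8.
U+16B6: 3-byte form → E1 9A B6.
U+26DE: 3-byte form → E2 9B 9E.
U+2952E: 4-byte form → F0 A9 94 AE.
U+C87F2: 4-byte form → F3 88 9F B2.
Concatenated (27 bytes): E1 84 83 F0 90 80 81 ED 89 A6 E0 A6 A8 E1 9A B6 E2 9B 9E F0 A9 94 AE F3 88 9F B2.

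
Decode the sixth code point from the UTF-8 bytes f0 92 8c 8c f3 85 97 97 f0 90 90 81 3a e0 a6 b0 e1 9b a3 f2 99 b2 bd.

U+16E3

Offset 0: leading byte 0xF0 = 11110000 → 4-byte char #1 = F0 92 8C 8C.
Offset 4: leading byte 0xF3 = 11110011 → 4-byte char #2 = F3 85 97 97.
Offset 8: leading byte 0xF0 = 11110000 → 4-byte char #3 = F0 90 90 81.
Offset 12: leading byte 0x3A = 00111010 → 1-byte char #4 = 3A.
Offset 13: leading byte 0xE0 = 11100000 → 3-byte char #5 = E0 A6 B0.
Offset 16: leading byte 0xE1 = 11100001 → 3-byte char #6 = E1 9B A3.
Leading byte 0xE1 = 11100001 matches 1110xxxx → 3-byte sequence.
Byte 1: 0xE1 = 11100001, payload 0001 (4 bits).
Byte 2: 0x9B = 10011011 (10xxxxxx ✓), payload 011011.
Byte 3: 0xA3 = 10100011 (10xxxxxx ✓), payload 100011.
Concatenate: 0001011011100011 = 0x16E3 (16 bits → U+16E3).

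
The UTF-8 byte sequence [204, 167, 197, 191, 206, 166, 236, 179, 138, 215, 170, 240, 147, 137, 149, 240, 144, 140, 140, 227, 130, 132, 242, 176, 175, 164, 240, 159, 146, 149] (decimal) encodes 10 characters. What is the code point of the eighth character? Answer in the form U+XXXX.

U+3084

Offset 0: leading byte 0xCC = 11001100 → 2-byte char #1 = CC A7.
Offset 2: leading byte 0xC5 = 11000101 → 2-byte char #2 = C5 BF.
Offset 4: leading byte 0xCE = 11001110 → 2-byte char #3 = CE A6.
Offset 6: leading byte 0xEC = 11101100 → 3-byte char #4 = EC B3 8A.
Offset 9: leading byte 0xD7 = 11010111 → 2-byte char #5 = D7 AA.
Offset 11: leading byte 0xF0 = 11110000 → 4-byte char #6 = F0 93 89 95.
Offset 15: leading byte 0xF0 = 11110000 → 4-byte char #7 = F0 90 8C 8C.
Offset 19: leading byte 0xE3 = 11100011 → 3-byte char #8 = E3 82 84.
Leading byte 0xE3 = 11100011 matches 1110xxxx → 3-byte sequence.
Byte 1: 0xE3 = 11100011, payload 0011 (4 bits).
Byte 2: 0x82 = 10000010 (10xxxxxx ✓), payload 000010.
Byte 3: 0x84 = 10000100 (10xxxxxx ✓), payload 000100.
Concatenate: 0011000010000100 = 0x3084 (16 bits → U+3084).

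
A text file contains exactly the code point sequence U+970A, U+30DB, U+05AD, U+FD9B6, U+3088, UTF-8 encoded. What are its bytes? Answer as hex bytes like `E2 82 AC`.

U+970A: 3-byte form → E9 9C 8A.
U+30DB: 3-byte form → E3 83 9B.
U+05AD: 2-byte form → D6 AD.
U+FD9B6: 4-byte form → F3 BD A6 B6.
U+3088: 3-byte form → E3 82 88.
Concatenated (15 bytes): E9 9C 8A E3 83 9B D6 AD F3 BD A6 B6 E3 82 88.

E9 9C 8A E3 83 9B D6 AD F3 BD A6 B6 E3 82 88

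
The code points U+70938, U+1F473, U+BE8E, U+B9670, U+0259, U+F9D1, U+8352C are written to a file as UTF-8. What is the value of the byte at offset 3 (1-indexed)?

1-indexed offset 3 is 0-indexed offset 2.
U+70938 → 4-byte form F1 B0 A4 B8 at offsets 0–3.
Offset 2 falls in char 1's range; it's byte 3 of F1 B0 A4 B8 = 0xA4.

0xA4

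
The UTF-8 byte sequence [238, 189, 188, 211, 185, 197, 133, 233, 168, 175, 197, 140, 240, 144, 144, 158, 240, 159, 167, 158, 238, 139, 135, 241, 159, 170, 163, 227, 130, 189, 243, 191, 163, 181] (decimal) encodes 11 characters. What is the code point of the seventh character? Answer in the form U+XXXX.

U+1F9DE

Offset 0: leading byte 0xEE = 11101110 → 3-byte char #1 = EE BD BC.
Offset 3: leading byte 0xD3 = 11010011 → 2-byte char #2 = D3 B9.
Offset 5: leading byte 0xC5 = 11000101 → 2-byte char #3 = C5 85.
Offset 7: leading byte 0xE9 = 11101001 → 3-byte char #4 = E9 A8 AF.
Offset 10: leading byte 0xC5 = 11000101 → 2-byte char #5 = C5 8C.
Offset 12: leading byte 0xF0 = 11110000 → 4-byte char #6 = F0 90 90 9E.
Offset 16: leading byte 0xF0 = 11110000 → 4-byte char #7 = F0 9F A7 9E.
Leading byte 0xF0 = 11110000 matches 11110xxx → 4-byte sequence.
Byte 1: 0xF0 = 11110000, payload 000 (3 bits).
Byte 2: 0x9F = 10011111 (10xxxxxx ✓), payload 011111.
Byte 3: 0xA7 = 10100111 (10xxxxxx ✓), payload 100111.
Byte 4: 0x9E = 10011110 (10xxxxxx ✓), payload 011110.
Concatenate: 000011111100111011110 = 0x1F9DE (21 bits → U+1F9DE).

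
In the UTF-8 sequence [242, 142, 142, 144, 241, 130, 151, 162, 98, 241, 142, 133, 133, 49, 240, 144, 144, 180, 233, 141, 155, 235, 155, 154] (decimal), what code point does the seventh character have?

U+935B

Offset 0: leading byte 0xF2 = 11110010 → 4-byte char #1 = F2 8E 8E 90.
Offset 4: leading byte 0xF1 = 11110001 → 4-byte char #2 = F1 82 97 A2.
Offset 8: leading byte 0x62 = 01100010 → 1-byte char #3 = 62.
Offset 9: leading byte 0xF1 = 11110001 → 4-byte char #4 = F1 8E 85 85.
Offset 13: leading byte 0x31 = 00110001 → 1-byte char #5 = 31.
Offset 14: leading byte 0xF0 = 11110000 → 4-byte char #6 = F0 90 90 B4.
Offset 18: leading byte 0xE9 = 11101001 → 3-byte char #7 = E9 8D 9B.
Leading byte 0xE9 = 11101001 matches 1110xxxx → 3-byte sequence.
Byte 1: 0xE9 = 11101001, payload 1001 (4 bits).
Byte 2: 0x8D = 10001101 (10xxxxxx ✓), payload 001101.
Byte 3: 0x9B = 10011011 (10xxxxxx ✓), payload 011011.
Concatenate: 1001001101011011 = 0x935B (16 bits → U+935B).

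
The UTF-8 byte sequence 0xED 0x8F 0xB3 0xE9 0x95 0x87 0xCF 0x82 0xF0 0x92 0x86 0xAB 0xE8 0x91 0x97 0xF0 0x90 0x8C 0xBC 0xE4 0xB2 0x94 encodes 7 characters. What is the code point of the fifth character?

Offset 0: leading byte 0xED = 11101101 → 3-byte char #1 = ED 8F B3.
Offset 3: leading byte 0xE9 = 11101001 → 3-byte char #2 = E9 95 87.
Offset 6: leading byte 0xCF = 11001111 → 2-byte char #3 = CF 82.
Offset 8: leading byte 0xF0 = 11110000 → 4-byte char #4 = F0 92 86 AB.
Offset 12: leading byte 0xE8 = 11101000 → 3-byte char #5 = E8 91 97.
Leading byte 0xE8 = 11101000 matches 1110xxxx → 3-byte sequence.
Byte 1: 0xE8 = 11101000, payload 1000 (4 bits).
Byte 2: 0x91 = 10010001 (10xxxxxx ✓), payload 010001.
Byte 3: 0x97 = 10010111 (10xxxxxx ✓), payload 010111.
Concatenate: 1000010001010111 = 0x8457 (16 bits → U+8457).

U+8457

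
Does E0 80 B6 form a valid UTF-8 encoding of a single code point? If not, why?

Leading byte 0xE0 = 11100000 → 3-byte form.
Continuation bytes all match 10xxxxxx. Payload decodes to 0x36.
But 0x36 < 0x800, the minimum for a 3-byte sequence — this is an overlong encoding.

invalid (overlong encoding)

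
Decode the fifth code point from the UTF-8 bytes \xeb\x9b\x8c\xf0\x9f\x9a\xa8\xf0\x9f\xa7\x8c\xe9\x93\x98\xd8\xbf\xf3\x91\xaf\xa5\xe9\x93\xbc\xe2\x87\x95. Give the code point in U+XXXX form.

U+063F

Offset 0: leading byte 0xEB = 11101011 → 3-byte char #1 = EB 9B 8C.
Offset 3: leading byte 0xF0 = 11110000 → 4-byte char #2 = F0 9F 9A A8.
Offset 7: leading byte 0xF0 = 11110000 → 4-byte char #3 = F0 9F A7 8C.
Offset 11: leading byte 0xE9 = 11101001 → 3-byte char #4 = E9 93 98.
Offset 14: leading byte 0xD8 = 11011000 → 2-byte char #5 = D8 BF.
Leading byte 0xD8 = 11011000 matches 110xxxxx → 2-byte sequence.
Byte 1: 0xD8 = 11011000, payload 11000 (5 bits).
Byte 2: 0xBF = 10111111 (10xxxxxx ✓), payload 111111.
Concatenate: 11000111111 = 0x63F (11 bits → U+063F).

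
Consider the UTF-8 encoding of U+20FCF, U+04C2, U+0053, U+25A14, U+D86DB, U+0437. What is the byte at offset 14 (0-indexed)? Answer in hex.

0x9B

U+20FCF → 4-byte form F0 A0 BF 8F at offsets 0–3.
U+04C2 → 2-byte form D3 82 at offsets 4–5.
U+0053 → 1-byte form 53 at offsets 6–6.
U+25A14 → 4-byte form F0 A5 A8 94 at offsets 7–10.
U+D86DB → 4-byte form F3 98 9B 9B at offsets 11–14.
Offset 14 falls in char 5's range; it's byte 4 of F3 98 9B 9B = 0x9B.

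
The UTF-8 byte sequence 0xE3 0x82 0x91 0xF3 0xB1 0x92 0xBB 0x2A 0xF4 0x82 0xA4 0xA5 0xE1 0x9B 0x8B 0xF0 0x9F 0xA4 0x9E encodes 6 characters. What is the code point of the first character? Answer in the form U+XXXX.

U+3091

Offset 0: leading byte 0xE3 = 11100011 → 3-byte char #1 = E3 82 91.
Leading byte 0xE3 = 11100011 matches 1110xxxx → 3-byte sequence.
Byte 1: 0xE3 = 11100011, payload 0011 (4 bits).
Byte 2: 0x82 = 10000010 (10xxxxxx ✓), payload 000010.
Byte 3: 0x91 = 10010001 (10xxxxxx ✓), payload 010001.
Concatenate: 0011000010010001 = 0x3091 (16 bits → U+3091).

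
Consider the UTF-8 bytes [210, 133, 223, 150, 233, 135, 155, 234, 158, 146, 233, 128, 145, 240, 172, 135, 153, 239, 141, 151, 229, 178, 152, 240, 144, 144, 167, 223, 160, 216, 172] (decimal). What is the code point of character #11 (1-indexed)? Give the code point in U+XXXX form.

Offset 0: leading byte 0xD2 = 11010010 → 2-byte char #1 = D2 85.
Offset 2: leading byte 0xDF = 11011111 → 2-byte char #2 = DF 96.
Offset 4: leading byte 0xE9 = 11101001 → 3-byte char #3 = E9 87 9B.
Offset 7: leading byte 0xEA = 11101010 → 3-byte char #4 = EA 9E 92.
Offset 10: leading byte 0xE9 = 11101001 → 3-byte char #5 = E9 80 91.
Offset 13: leading byte 0xF0 = 11110000 → 4-byte char #6 = F0 AC 87 99.
Offset 17: leading byte 0xEF = 11101111 → 3-byte char #7 = EF 8D 97.
Offset 20: leading byte 0xE5 = 11100101 → 3-byte char #8 = E5 B2 98.
Offset 23: leading byte 0xF0 = 11110000 → 4-byte char #9 = F0 90 90 A7.
Offset 27: leading byte 0xDF = 11011111 → 2-byte char #10 = DF A0.
Offset 29: leading byte 0xD8 = 11011000 → 2-byte char #11 = D8 AC.
Leading byte 0xD8 = 11011000 matches 110xxxxx → 2-byte sequence.
Byte 1: 0xD8 = 11011000, payload 11000 (5 bits).
Byte 2: 0xAC = 10101100 (10xxxxxx ✓), payload 101100.
Concatenate: 11000101100 = 0x62C (11 bits → U+062C).

U+062C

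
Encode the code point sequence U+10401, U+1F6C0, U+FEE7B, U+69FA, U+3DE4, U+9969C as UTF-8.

F0 90 90 81 F0 9F 9B 80 F3 BE B9 BB E6 A7 BA E3 B7 A4 F2 99 9A 9C

U+10401: 4-byte form → F0 90 90 81.
U+1F6C0: 4-byte form → F0 9F 9B 80.
U+FEE7B: 4-byte form → F3 BE B9 BB.
U+69FA: 3-byte form → E6 A7 BA.
U+3DE4: 3-byte form → E3 B7 A4.
U+9969C: 4-byte form → F2 99 9A 9C.
Concatenated (22 bytes): F0 90 90 81 F0 9F 9B 80 F3 BE B9 BB E6 A7 BA E3 B7 A4 F2 99 9A 9C.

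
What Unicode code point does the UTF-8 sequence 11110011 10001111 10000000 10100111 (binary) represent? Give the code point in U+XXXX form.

Leading byte 0xF3 = 11110011 matches 11110xxx → 4-byte sequence.
Byte 1: 0xF3 = 11110011, payload 011 (3 bits).
Byte 2: 0x8F = 10001111 (10xxxxxx ✓), payload 001111.
Byte 3: 0x80 = 10000000 (10xxxxxx ✓), payload 000000.
Byte 4: 0xA7 = 10100111 (10xxxxxx ✓), payload 100111.
Concatenate: 011001111000000100111 = 0xCF027 (21 bits → U+CF027).

U+CF027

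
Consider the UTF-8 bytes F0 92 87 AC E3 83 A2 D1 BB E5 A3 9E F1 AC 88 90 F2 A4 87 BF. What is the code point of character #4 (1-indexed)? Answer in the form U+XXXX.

Offset 0: leading byte 0xF0 = 11110000 → 4-byte char #1 = F0 92 87 AC.
Offset 4: leading byte 0xE3 = 11100011 → 3-byte char #2 = E3 83 A2.
Offset 7: leading byte 0xD1 = 11010001 → 2-byte char #3 = D1 BB.
Offset 9: leading byte 0xE5 = 11100101 → 3-byte char #4 = E5 A3 9E.
Leading byte 0xE5 = 11100101 matches 1110xxxx → 3-byte sequence.
Byte 1: 0xE5 = 11100101, payload 0101 (4 bits).
Byte 2: 0xA3 = 10100011 (10xxxxxx ✓), payload 100011.
Byte 3: 0x9E = 10011110 (10xxxxxx ✓), payload 011110.
Concatenate: 0101100011011110 = 0x58DE (16 bits → U+58DE).

U+58DE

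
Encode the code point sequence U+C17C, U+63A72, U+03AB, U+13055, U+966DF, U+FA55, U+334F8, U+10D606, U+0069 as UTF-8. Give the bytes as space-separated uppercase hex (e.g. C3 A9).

EC 85 BC F1 A3 A9 B2 CE AB F0 93 81 95 F2 96 9B 9F EF A9 95 F0 B3 93 B8 F4 8D 98 86 69

U+C17C: 3-byte form → EC 85 BC.
U+63A72: 4-byte form → F1 A3 A9 B2.
U+03AB: 2-byte form → CE AB.
U+13055: 4-byte form → F0 93 81 95.
U+966DF: 4-byte form → F2 96 9B 9F.
U+FA55: 3-byte form → EF A9 95.
U+334F8: 4-byte form → F0 B3 93 B8.
U+10D606: 4-byte form → F4 8D 98 86.
U+0069: 1-byte form → 69.
Concatenated (29 bytes): EC 85 BC F1 A3 A9 B2 CE AB F0 93 81 95 F2 96 9B 9F EF A9 95 F0 B3 93 B8 F4 8D 98 86 69.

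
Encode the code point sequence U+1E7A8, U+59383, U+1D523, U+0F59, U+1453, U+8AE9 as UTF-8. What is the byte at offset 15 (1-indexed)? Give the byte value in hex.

1-indexed offset 15 is 0-indexed offset 14.
U+1E7A8 → 4-byte form F0 9E 9E A8 at offsets 0–3.
U+59383 → 4-byte form F1 99 8E 83 at offsets 4–7.
U+1D523 → 4-byte form F0 9D 94 A3 at offsets 8–11.
U+0F59 → 3-byte form E0 BD 99 at offsets 12–14.
Offset 14 falls in char 4's range; it's byte 3 of E0 BD 99 = 0x99.

0x99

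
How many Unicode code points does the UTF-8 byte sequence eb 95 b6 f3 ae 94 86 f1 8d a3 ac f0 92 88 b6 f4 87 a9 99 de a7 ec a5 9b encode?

Byte at offset 0: 0xEB = 11101011 → 3-byte char (#1). Advance 3.
Byte at offset 3: 0xF3 = 11110011 → 4-byte char (#2). Advance 4.
Byte at offset 7: 0xF1 = 11110001 → 4-byte char (#3). Advance 4.
Byte at offset 11: 0xF0 = 11110000 → 4-byte char (#4). Advance 4.
Byte at offset 15: 0xF4 = 11110100 → 4-byte char (#5). Advance 4.
Byte at offset 19: 0xDE = 11011110 → 2-byte char (#6). Advance 2.
Byte at offset 21: 0xEC = 11101100 → 3-byte char (#7). Advance 3.
Reached end at offset 24 after 7 code points.

7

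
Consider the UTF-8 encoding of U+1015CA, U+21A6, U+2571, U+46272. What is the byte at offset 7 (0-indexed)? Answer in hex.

U+1015CA → 4-byte form F4 81 97 8A at offsets 0–3.
U+21A6 → 3-byte form E2 86 A6 at offsets 4–6.
U+2571 → 3-byte form E2 95 B1 at offsets 7–9.
Offset 7 falls in char 3's range; it's byte 1 of E2 95 B1 = 0xE2.

0xE2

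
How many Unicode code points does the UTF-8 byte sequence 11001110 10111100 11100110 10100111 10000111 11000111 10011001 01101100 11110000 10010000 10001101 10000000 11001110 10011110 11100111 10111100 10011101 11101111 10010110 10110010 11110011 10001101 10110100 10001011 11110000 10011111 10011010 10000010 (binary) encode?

10

Byte at offset 0: 0xCE = 11001110 → 2-byte char (#1). Advance 2.
Byte at offset 2: 0xE6 = 11100110 → 3-byte char (#2). Advance 3.
Byte at offset 5: 0xC7 = 11000111 → 2-byte char (#3). Advance 2.
Byte at offset 7: 0x6C = 01101100 → 1-byte char (#4). Advance 1.
Byte at offset 8: 0xF0 = 11110000 → 4-byte char (#5). Advance 4.
Byte at offset 12: 0xCE = 11001110 → 2-byte char (#6). Advance 2.
Byte at offset 14: 0xE7 = 11100111 → 3-byte char (#7). Advance 3.
Byte at offset 17: 0xEF = 11101111 → 3-byte char (#8). Advance 3.
Byte at offset 20: 0xF3 = 11110011 → 4-byte char (#9). Advance 4.
Byte at offset 24: 0xF0 = 11110000 → 4-byte char (#10). Advance 4.
Reached end at offset 28 after 10 code points.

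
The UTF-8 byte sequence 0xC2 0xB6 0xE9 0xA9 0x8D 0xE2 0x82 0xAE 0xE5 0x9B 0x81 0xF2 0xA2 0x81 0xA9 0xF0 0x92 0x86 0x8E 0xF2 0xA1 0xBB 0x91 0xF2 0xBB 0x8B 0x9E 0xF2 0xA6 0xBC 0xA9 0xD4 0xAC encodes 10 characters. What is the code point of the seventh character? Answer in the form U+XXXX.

Offset 0: leading byte 0xC2 = 11000010 → 2-byte char #1 = C2 B6.
Offset 2: leading byte 0xE9 = 11101001 → 3-byte char #2 = E9 A9 8D.
Offset 5: leading byte 0xE2 = 11100010 → 3-byte char #3 = E2 82 AE.
Offset 8: leading byte 0xE5 = 11100101 → 3-byte char #4 = E5 9B 81.
Offset 11: leading byte 0xF2 = 11110010 → 4-byte char #5 = F2 A2 81 A9.
Offset 15: leading byte 0xF0 = 11110000 → 4-byte char #6 = F0 92 86 8E.
Offset 19: leading byte 0xF2 = 11110010 → 4-byte char #7 = F2 A1 BB 91.
Leading byte 0xF2 = 11110010 matches 11110xxx → 4-byte sequence.
Byte 1: 0xF2 = 11110010, payload 010 (3 bits).
Byte 2: 0xA1 = 10100001 (10xxxxxx ✓), payload 100001.
Byte 3: 0xBB = 10111011 (10xxxxxx ✓), payload 111011.
Byte 4: 0x91 = 10010001 (10xxxxxx ✓), payload 010001.
Concatenate: 010100001111011010001 = 0xA1ED1 (21 bits → U+A1ED1).

U+A1ED1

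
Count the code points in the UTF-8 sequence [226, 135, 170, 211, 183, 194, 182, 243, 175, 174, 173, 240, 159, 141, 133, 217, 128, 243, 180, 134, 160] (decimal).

Byte at offset 0: 0xE2 = 11100010 → 3-byte char (#1). Advance 3.
Byte at offset 3: 0xD3 = 11010011 → 2-byte char (#2). Advance 2.
Byte at offset 5: 0xC2 = 11000010 → 2-byte char (#3). Advance 2.
Byte at offset 7: 0xF3 = 11110011 → 4-byte char (#4). Advance 4.
Byte at offset 11: 0xF0 = 11110000 → 4-byte char (#5). Advance 4.
Byte at offset 15: 0xD9 = 11011001 → 2-byte char (#6). Advance 2.
Byte at offset 17: 0xF3 = 11110011 → 4-byte char (#7). Advance 4.
Reached end at offset 21 after 7 code points.

7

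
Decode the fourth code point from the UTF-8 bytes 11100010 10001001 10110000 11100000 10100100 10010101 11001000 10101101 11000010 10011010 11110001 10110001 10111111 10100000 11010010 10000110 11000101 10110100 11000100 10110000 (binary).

U+009A

Offset 0: leading byte 0xE2 = 11100010 → 3-byte char #1 = E2 89 B0.
Offset 3: leading byte 0xE0 = 11100000 → 3-byte char #2 = E0 A4 95.
Offset 6: leading byte 0xC8 = 11001000 → 2-byte char #3 = C8 AD.
Offset 8: leading byte 0xC2 = 11000010 → 2-byte char #4 = C2 9A.
Leading byte 0xC2 = 11000010 matches 110xxxxx → 2-byte sequence.
Byte 1: 0xC2 = 11000010, payload 00010 (5 bits).
Byte 2: 0x9A = 10011010 (10xxxxxx ✓), payload 011010.
Concatenate: 00010011010 = 0x9A (11 bits → U+009A).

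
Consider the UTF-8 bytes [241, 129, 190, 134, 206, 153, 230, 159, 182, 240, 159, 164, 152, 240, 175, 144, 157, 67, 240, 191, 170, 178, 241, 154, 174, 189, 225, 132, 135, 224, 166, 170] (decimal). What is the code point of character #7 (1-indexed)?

Offset 0: leading byte 0xF1 = 11110001 → 4-byte char #1 = F1 81 BE 86.
Offset 4: leading byte 0xCE = 11001110 → 2-byte char #2 = CE 99.
Offset 6: leading byte 0xE6 = 11100110 → 3-byte char #3 = E6 9F B6.
Offset 9: leading byte 0xF0 = 11110000 → 4-byte char #4 = F0 9F A4 98.
Offset 13: leading byte 0xF0 = 11110000 → 4-byte char #5 = F0 AF 90 9D.
Offset 17: leading byte 0x43 = 01000011 → 1-byte char #6 = 43.
Offset 18: leading byte 0xF0 = 11110000 → 4-byte char #7 = F0 BF AA B2.
Leading byte 0xF0 = 11110000 matches 11110xxx → 4-byte sequence.
Byte 1: 0xF0 = 11110000, payload 000 (3 bits).
Byte 2: 0xBF = 10111111 (10xxxxxx ✓), payload 111111.
Byte 3: 0xAA = 10101010 (10xxxxxx ✓), payload 101010.
Byte 4: 0xB2 = 10110010 (10xxxxxx ✓), payload 110010.
Concatenate: 000111111101010110010 = 0x3FAB2 (21 bits → U+3FAB2).

U+3FAB2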